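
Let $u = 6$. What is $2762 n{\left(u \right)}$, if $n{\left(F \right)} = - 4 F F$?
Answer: $-397728$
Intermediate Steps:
$n{\left(F \right)} = - 4 F^{2}$
$2762 n{\left(u \right)} = 2762 \left(- 4 \cdot 6^{2}\right) = 2762 \left(\left(-4\right) 36\right) = 2762 \left(-144\right) = -397728$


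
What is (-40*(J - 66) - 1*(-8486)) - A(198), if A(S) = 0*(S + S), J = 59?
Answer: 8766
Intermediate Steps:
A(S) = 0 (A(S) = 0*(2*S) = 0)
(-40*(J - 66) - 1*(-8486)) - A(198) = (-40*(59 - 66) - 1*(-8486)) - 1*0 = (-40*(-7) + 8486) + 0 = (280 + 8486) + 0 = 8766 + 0 = 8766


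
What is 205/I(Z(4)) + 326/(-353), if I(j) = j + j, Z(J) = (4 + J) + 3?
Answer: 65193/7766 ≈ 8.3947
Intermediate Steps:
Z(J) = 7 + J
I(j) = 2*j
205/I(Z(4)) + 326/(-353) = 205/((2*(7 + 4))) + 326/(-353) = 205/((2*11)) + 326*(-1/353) = 205/22 - 326/353 = 65193/7766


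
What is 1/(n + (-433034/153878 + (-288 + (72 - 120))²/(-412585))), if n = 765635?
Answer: 31743877315/24304125490298236 ≈ 1.3061e-6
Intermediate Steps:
1/(n + (-433034/153878 + (-288 + (72 - 120))²/(-412585))) = 1/(765635 + (-433034/153878 + (-288 + (72 - 120))²/(-412585))) = 1/(765635 + (-433034*1/153878 + (-288 - 48)²*(-1/412585))) = 1/(765635 + (-216517/76939 + (-336)²*(-1/412585))) = 1/(765635 + (-216517/76939 + 112896*(-1/412585))) = 1/(765635 + (-216517/76939 - 112896/412585)) = 1/(765635 - 98017771789/31743877315) = 1/(24304125490298236/31743877315) = 31743877315/24304125490298236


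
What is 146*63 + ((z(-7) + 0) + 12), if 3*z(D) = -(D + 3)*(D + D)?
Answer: 27574/3 ≈ 9191.3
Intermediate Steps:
z(D) = -2*D*(3 + D)/3 (z(D) = (-(D + 3)*(D + D))/3 = (-(3 + D)*2*D)/3 = (-2*D*(3 + D))/3 = -2*D*(3 + D)/3)
146*63 + ((z(-7) + 0) + 12) = 146*63 + ((-⅔*(-7)*(3 - 7) + 0) + 12) = 9198 + ((-⅔*(-7)*(-4) + 0) + 12) = 9198 + ((-56/3 + 0) + 12) = 9198 + (-56/3 + 12) = 9198 - 20/3 = 27574/3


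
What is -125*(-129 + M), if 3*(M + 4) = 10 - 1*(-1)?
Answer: 48500/3 ≈ 16167.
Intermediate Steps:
M = -1/3 (M = -4 + (10 - 1*(-1))/3 = -4 + (10 + 1)/3 = -4 + (1/3)*11 = -4 + 11/3 = -1/3 ≈ -0.33333)
-125*(-129 + M) = -125*(-129 - 1/3) = -125*(-388/3) = 48500/3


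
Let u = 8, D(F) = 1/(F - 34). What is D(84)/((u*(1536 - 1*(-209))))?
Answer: 1/698000 ≈ 1.4327e-6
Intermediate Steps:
D(F) = 1/(-34 + F)
D(84)/((u*(1536 - 1*(-209)))) = 1/((-34 + 84)*((8*(1536 - 1*(-209))))) = 1/(50*((8*(1536 + 209)))) = 1/(50*((8*1745))) = (1/50)/13960 = (1/50)*(1/13960) = 1/698000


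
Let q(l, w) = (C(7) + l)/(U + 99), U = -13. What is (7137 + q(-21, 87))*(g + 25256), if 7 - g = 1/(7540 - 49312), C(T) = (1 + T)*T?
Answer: 647752509373229/3592392 ≈ 1.8031e+8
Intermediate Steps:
C(T) = T*(1 + T)
q(l, w) = 28/43 + l/86 (q(l, w) = (7*(1 + 7) + l)/(-13 + 99) = (7*8 + l)/86 = (56 + l)*(1/86) = 28/43 + l/86)
g = 292405/41772 (g = 7 - 1/(7540 - 49312) = 7 - 1/(-41772) = 7 - 1*(-1/41772) = 7 + 1/41772 = 292405/41772 ≈ 7.0000)
(7137 + q(-21, 87))*(g + 25256) = (7137 + (28/43 + (1/86)*(-21)))*(292405/41772 + 25256) = (7137 + (28/43 - 21/86))*(1055286037/41772) = (7137 + 35/86)*(1055286037/41772) = (613817/86)*(1055286037/41772) = 647752509373229/3592392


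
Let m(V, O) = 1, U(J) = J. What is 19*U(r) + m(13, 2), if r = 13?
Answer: 248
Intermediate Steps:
19*U(r) + m(13, 2) = 19*13 + 1 = 247 + 1 = 248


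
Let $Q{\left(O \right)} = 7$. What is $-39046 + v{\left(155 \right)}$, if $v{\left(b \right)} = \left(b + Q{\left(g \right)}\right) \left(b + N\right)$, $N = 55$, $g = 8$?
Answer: $-5026$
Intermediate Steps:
$v{\left(b \right)} = \left(7 + b\right) \left(55 + b\right)$ ($v{\left(b \right)} = \left(b + 7\right) \left(b + 55\right) = \left(7 + b\right) \left(55 + b\right)$)
$-39046 + v{\left(155 \right)} = -39046 + \left(385 + 155^{2} + 62 \cdot 155\right) = -39046 + \left(385 + 24025 + 9610\right) = -39046 + 34020 = -5026$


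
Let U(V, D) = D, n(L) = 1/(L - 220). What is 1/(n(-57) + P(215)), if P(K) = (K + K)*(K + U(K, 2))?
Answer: 277/25846869 ≈ 1.0717e-5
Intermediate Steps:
n(L) = 1/(-220 + L)
P(K) = 2*K*(2 + K) (P(K) = (K + K)*(K + 2) = (2*K)*(2 + K) = 2*K*(2 + K))
1/(n(-57) + P(215)) = 1/(1/(-220 - 57) + 2*215*(2 + 215)) = 1/(1/(-277) + 2*215*217) = 1/(-1/277 + 93310) = 1/(25846869/277) = 277/25846869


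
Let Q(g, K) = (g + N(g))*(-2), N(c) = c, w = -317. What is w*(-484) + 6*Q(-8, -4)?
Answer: 153620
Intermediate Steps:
Q(g, K) = -4*g (Q(g, K) = (g + g)*(-2) = (2*g)*(-2) = -4*g)
w*(-484) + 6*Q(-8, -4) = -317*(-484) + 6*(-4*(-8)) = 153428 + 6*32 = 153428 + 192 = 153620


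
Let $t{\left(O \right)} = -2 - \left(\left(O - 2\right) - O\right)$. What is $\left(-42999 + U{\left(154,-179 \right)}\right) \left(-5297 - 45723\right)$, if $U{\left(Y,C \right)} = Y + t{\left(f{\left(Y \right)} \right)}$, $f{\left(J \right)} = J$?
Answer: $2185951900$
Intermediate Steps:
$t{\left(O \right)} = 0$ ($t{\left(O \right)} = -2 - \left(\left(O - 2\right) - O\right) = -2 - \left(\left(-2 + O\right) - O\right) = -2 - -2 = -2 + 2 = 0$)
$U{\left(Y,C \right)} = Y$ ($U{\left(Y,C \right)} = Y + 0 = Y$)
$\left(-42999 + U{\left(154,-179 \right)}\right) \left(-5297 - 45723\right) = \left(-42999 + 154\right) \left(-5297 - 45723\right) = \left(-42845\right) \left(-51020\right) = 2185951900$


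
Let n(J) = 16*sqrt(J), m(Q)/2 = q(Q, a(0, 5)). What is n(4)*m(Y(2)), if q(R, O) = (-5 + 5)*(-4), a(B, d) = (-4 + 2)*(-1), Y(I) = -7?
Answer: 0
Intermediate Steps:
a(B, d) = 2 (a(B, d) = -2*(-1) = 2)
q(R, O) = 0 (q(R, O) = 0*(-4) = 0)
m(Q) = 0 (m(Q) = 2*0 = 0)
n(4)*m(Y(2)) = (16*sqrt(4))*0 = (16*2)*0 = 32*0 = 0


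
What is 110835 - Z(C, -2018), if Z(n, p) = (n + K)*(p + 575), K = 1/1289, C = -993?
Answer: -1704139053/1289 ≈ -1.3221e+6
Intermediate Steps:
K = 1/1289 ≈ 0.00077580
Z(n, p) = (575 + p)*(1/1289 + n) (Z(n, p) = (n + 1/1289)*(p + 575) = (1/1289 + n)*(575 + p) = (575 + p)*(1/1289 + n))
110835 - Z(C, -2018) = 110835 - (575/1289 + 575*(-993) + (1/1289)*(-2018) - 993*(-2018)) = 110835 - (575/1289 - 570975 - 2018/1289 + 2003874) = 110835 - 1*1847005368/1289 = 110835 - 1847005368/1289 = -1704139053/1289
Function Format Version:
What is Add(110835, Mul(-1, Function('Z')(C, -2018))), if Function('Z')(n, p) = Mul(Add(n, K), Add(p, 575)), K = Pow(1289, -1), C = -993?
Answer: Rational(-1704139053, 1289) ≈ -1.3221e+6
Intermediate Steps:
K = Rational(1, 1289) ≈ 0.00077580
Function('Z')(n, p) = Mul(Add(575, p), Add(Rational(1, 1289), n)) (Function('Z')(n, p) = Mul(Add(n, Rational(1, 1289)), Add(p, 575)) = Mul(Add(Rational(1, 1289), n), Add(575, p)) = Mul(Add(575, p), Add(Rational(1, 1289), n)))
Add(110835, Mul(-1, Function('Z')(C, -2018))) = Add(110835, Mul(-1, Add(Rational(575, 1289), Mul(575, -993), Mul(Rational(1, 1289), -2018), Mul(-993, -2018)))) = Add(110835, Mul(-1, Add(Rational(575, 1289), -570975, Rational(-2018, 1289), 2003874))) = Add(110835, Mul(-1, Rational(1847005368, 1289))) = Add(110835, Rational(-1847005368, 1289)) = Rational(-1704139053, 1289)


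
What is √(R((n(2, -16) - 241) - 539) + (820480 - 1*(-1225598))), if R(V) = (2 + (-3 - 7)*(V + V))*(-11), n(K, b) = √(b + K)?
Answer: 2*√(468614 + 55*I*√14) ≈ 1369.1 + 0.30062*I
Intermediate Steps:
n(K, b) = √(K + b)
R(V) = -22 + 220*V (R(V) = (2 - 20*V)*(-11) = -22 + 220*V)
√(R((n(2, -16) - 241) - 539) + (820480 - 1*(-1225598))) = √((-22 + 220*((√(2 - 16) - 241) - 539)) + (820480 - 1*(-1225598))) = √((-22 + 220*((√(-14) - 241) - 539)) + (820480 + 1225598)) = √((-22 + 220*((I*√14 - 241) - 539)) + 2046078) = √((-22 + 220*((-241 + I*√14) - 539)) + 2046078) = √((-22 + 220*(-780 + I*√14)) + 2046078) = √((-22 + (-171600 + 220*I*√14)) + 2046078) = √((-171622 + 220*I*√14) + 2046078) = √(1874456 + 220*I*√14)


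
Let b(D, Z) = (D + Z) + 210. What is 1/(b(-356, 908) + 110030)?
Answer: 1/110792 ≈ 9.0259e-6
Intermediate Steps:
b(D, Z) = 210 + D + Z
1/(b(-356, 908) + 110030) = 1/((210 - 356 + 908) + 110030) = 1/(762 + 110030) = 1/110792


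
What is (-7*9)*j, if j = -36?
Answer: 2268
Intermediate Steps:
(-7*9)*j = -7*9*(-36) = -63*(-36) = 2268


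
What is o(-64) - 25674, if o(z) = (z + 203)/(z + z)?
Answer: -3286411/128 ≈ -25675.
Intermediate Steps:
o(z) = (203 + z)/(2*z) (o(z) = (203 + z)/((2*z)) = (203 + z)*(1/(2*z)) = (203 + z)/(2*z))
o(-64) - 25674 = (½)*(203 - 64)/(-64) - 25674 = (½)*(-1/64)*139 - 25674 = -139/128 - 25674 = -3286411/128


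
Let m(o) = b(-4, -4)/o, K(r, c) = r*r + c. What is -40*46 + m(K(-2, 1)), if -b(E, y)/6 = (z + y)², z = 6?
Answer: -9224/5 ≈ -1844.8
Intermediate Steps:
K(r, c) = c + r² (K(r, c) = r² + c = c + r²)
b(E, y) = -6*(6 + y)²
m(o) = -24/o (m(o) = (-6*(6 - 4)²)/o = (-6*2²)/o = (-6*4)/o = -24/o)
-40*46 + m(K(-2, 1)) = -40*46 - 24/(1 + (-2)²) = -1840 - 24/(1 + 4) = -1840 - 24/5 = -9224/5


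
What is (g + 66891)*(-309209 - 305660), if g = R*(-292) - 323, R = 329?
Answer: 18138635500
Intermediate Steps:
g = -96391 (g = 329*(-292) - 323 = -96068 - 323 = -96391)
(g + 66891)*(-309209 - 305660) = (-96391 + 66891)*(-309209 - 305660) = -29500*(-614869) = 18138635500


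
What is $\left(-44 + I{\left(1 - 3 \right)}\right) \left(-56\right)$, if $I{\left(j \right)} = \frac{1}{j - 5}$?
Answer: $2472$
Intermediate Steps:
$I{\left(j \right)} = \frac{1}{-5 + j}$
$\left(-44 + I{\left(1 - 3 \right)}\right) \left(-56\right) = \left(-44 + \frac{1}{-5 + \left(1 - 3\right)}\right) \left(-56\right) = \left(-44 + \frac{1}{-5 - 2}\right) \left(-56\right) = \left(-44 + \frac{1}{-7}\right) \left(-56\right) = \left(-44 - \frac{1}{7}\right) \left(-56\right) = \left(- \frac{309}{7}\right) \left(-56\right) = 2472$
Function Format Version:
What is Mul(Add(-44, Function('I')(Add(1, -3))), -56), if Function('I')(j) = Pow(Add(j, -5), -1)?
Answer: 2472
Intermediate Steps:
Function('I')(j) = Pow(Add(-5, j), -1)
Mul(Add(-44, Function('I')(Add(1, -3))), -56) = Mul(Add(-44, Pow(Add(-5, Add(1, -3)), -1)), -56) = Mul(Add(-44, Pow(Add(-5, -2), -1)), -56) = Mul(Add(-44, Pow(-7, -1)), -56) = Mul(Add(-44, Rational(-1, 7)), -56) = Mul(Rational(-309, 7), -56) = 2472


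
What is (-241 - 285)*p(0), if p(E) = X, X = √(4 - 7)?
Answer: -526*I*√3 ≈ -911.06*I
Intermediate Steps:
X = I*√3 (X = √(-3) = I*√3 ≈ 1.732*I)
p(E) = I*√3
(-241 - 285)*p(0) = (-241 - 285)*(I*√3) = -526*I*√3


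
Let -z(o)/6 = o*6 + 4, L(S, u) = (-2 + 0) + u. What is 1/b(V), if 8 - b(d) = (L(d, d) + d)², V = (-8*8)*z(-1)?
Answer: -1/2365436 ≈ -4.2275e-7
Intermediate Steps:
L(S, u) = -2 + u
z(o) = -24 - 36*o (z(o) = -6*(o*6 + 4) = -6*(6*o + 4) = -6*(4 + 6*o) = -24 - 36*o)
V = -768 (V = (-8*8)*(-24 - 36*(-1)) = -64*(-24 + 36) = -64*12 = -768)
b(d) = 8 - (-2 + 2*d)² (b(d) = 8 - ((-2 + d) + d)² = 8 - (-2 + 2*d)²)
1/b(V) = 1/(8 - 4*(-1 - 768)²) = 1/(8 - 4*(-769)²) = 1/(8 - 4*591361) = 1/(8 - 2365444) = 1/(-2365436) = -1/2365436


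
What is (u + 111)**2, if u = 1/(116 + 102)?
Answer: 585591601/47524 ≈ 12322.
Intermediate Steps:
u = 1/218 ≈ 0.0045872
(u + 111)**2 = (1/218 + 111)**2 = (24199/218)**2 = 585591601/47524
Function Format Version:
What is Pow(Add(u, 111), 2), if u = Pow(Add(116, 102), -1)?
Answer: Rational(585591601, 47524) ≈ 12322.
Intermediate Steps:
u = Rational(1, 218) (u = Pow(218, -1) = Rational(1, 218) ≈ 0.0045872)
Pow(Add(u, 111), 2) = Pow(Add(Rational(1, 218), 111), 2) = Pow(Rational(24199, 218), 2) = Rational(585591601, 47524)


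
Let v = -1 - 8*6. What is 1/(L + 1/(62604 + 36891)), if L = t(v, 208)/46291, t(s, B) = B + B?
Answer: 4605723045/41436211 ≈ 111.15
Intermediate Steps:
v = -49 (v = -1 - 48 = -49)
t(s, B) = 2*B
L = 416/46291 (L = (2*208)/46291 = 416*(1/46291) = 416/46291 ≈ 0.0089866)
1/(L + 1/(62604 + 36891)) = 1/(416/46291 + 1/(62604 + 36891)) = 1/(416/46291 + 1/99495) = 1/(41436211/4605723045) = 4605723045/41436211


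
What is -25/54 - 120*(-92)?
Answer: 596135/54 ≈ 11040.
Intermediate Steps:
-25/54 - 120*(-92) = -25*1/54 + 11040 = -25/54 + 11040 = 596135/54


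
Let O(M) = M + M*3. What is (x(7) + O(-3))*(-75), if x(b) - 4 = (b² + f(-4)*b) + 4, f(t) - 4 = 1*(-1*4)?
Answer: -3375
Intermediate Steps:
f(t) = 0 (f(t) = 4 + 1*(-1*4) = 4 + 1*(-4) = 4 - 4 = 0)
O(M) = 4*M (O(M) = M + 3*M = 4*M)
x(b) = 8 + b² (x(b) = 4 + ((b² + 0*b) + 4) = 4 + ((b² + 0) + 4) = 4 + (b² + 4) = 4 + (4 + b²) = 8 + b²)
(x(7) + O(-3))*(-75) = ((8 + 7²) + 4*(-3))*(-75) = ((8 + 49) - 12)*(-75) = (57 - 12)*(-75) = 45*(-75) = -3375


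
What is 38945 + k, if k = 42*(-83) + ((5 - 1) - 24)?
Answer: 35439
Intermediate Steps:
k = -3506 (k = -3486 + (4 - 24) = -3486 - 20 = -3506)
38945 + k = 38945 - 3506 = 35439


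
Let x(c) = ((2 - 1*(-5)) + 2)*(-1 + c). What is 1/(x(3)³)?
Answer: 1/5832 ≈ 0.00017147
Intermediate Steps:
x(c) = -9 + 9*c (x(c) = ((2 + 5) + 2)*(-1 + c) = (7 + 2)*(-1 + c) = 9*(-1 + c) = -9 + 9*c)
1/(x(3)³) = 1/((-9 + 9*3)³) = 1/((-9 + 27)³) = 1/(18³) = 1/5832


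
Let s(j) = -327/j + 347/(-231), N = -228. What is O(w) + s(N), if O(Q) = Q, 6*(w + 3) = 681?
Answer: 1938745/17556 ≈ 110.43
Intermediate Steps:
w = 221/2 (w = -3 + (1/6)*681 = -3 + 227/2 = 221/2 ≈ 110.50)
s(j) = -347/231 - 327/j (s(j) = -327/j + 347*(-1/231) = -327/j - 347/231 = -347/231 - 327/j)
O(w) + s(N) = 221/2 + (-347/231 - 327/(-228)) = 221/2 + (-347/231 - 327*(-1/228)) = 221/2 + (-347/231 + 109/76) = 221/2 - 1193/17556 = 1938745/17556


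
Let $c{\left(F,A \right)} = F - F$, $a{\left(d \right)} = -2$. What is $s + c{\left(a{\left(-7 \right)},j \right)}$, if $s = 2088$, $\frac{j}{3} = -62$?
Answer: $2088$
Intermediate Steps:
$j = -186$ ($j = 3 \left(-62\right) = -186$)
$c{\left(F,A \right)} = 0$
$s + c{\left(a{\left(-7 \right)},j \right)} = 2088 + 0 = 2088$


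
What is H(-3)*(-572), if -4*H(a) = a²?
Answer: 1287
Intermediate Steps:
H(a) = -a²/4
H(-3)*(-572) = -¼*(-3)²*(-572) = -¼*9*(-572) = -9/4*(-572) = 1287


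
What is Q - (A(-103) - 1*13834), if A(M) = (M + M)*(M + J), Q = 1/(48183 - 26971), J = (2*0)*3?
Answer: -156629407/21212 ≈ -7384.0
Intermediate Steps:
J = 0 (J = 0*3 = 0)
Q = 1/21212 ≈ 4.7143e-5
A(M) = 2*M² (A(M) = (M + M)*(M + 0) = (2*M)*M = 2*M²)
Q - (A(-103) - 1*13834) = 1/21212 - (2*(-103)² - 1*13834) = 1/21212 - (2*10609 - 13834) = 1/21212 - (21218 - 13834) = 1/21212 - 1*7384 = 1/21212 - 7384 = -156629407/21212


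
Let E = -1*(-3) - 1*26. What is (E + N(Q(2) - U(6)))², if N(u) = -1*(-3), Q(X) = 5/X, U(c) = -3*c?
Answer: 400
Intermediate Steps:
N(u) = 3
E = -23 (E = 3 - 26 = -23)
(E + N(Q(2) - U(6)))² = (-23 + 3)² = (-20)² = 400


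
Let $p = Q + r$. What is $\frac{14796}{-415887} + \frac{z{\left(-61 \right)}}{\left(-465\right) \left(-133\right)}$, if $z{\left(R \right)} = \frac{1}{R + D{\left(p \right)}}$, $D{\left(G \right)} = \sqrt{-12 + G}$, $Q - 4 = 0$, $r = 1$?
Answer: $- \frac{1137121301489}{31962047162640} - \frac{i \sqrt{7}}{230558160} \approx -0.035577 - 1.1475 \cdot 10^{-8} i$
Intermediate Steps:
$Q = 4$ ($Q = 4 + 0 = 4$)
$p = 5$ ($p = 4 + 1 = 5$)
$z{\left(R \right)} = \frac{1}{R + i \sqrt{7}}$ ($z{\left(R \right)} = \frac{1}{R + \sqrt{-12 + 5}} = \frac{1}{R + \sqrt{-7}} = \frac{1}{R + i \sqrt{7}}$)
$\frac{14796}{-415887} + \frac{z{\left(-61 \right)}}{\left(-465\right) \left(-133\right)} = \frac{14796}{-415887} + \frac{1}{\left(-61 + i \sqrt{7}\right) \left(\left(-465\right) \left(-133\right)\right)} = 14796 \left(- \frac{1}{415887}\right) + \frac{1}{\left(-61 + i \sqrt{7}\right) 61845} = - \frac{4932}{138629} + \frac{1}{-61 + i \sqrt{7}} \cdot \frac{1}{61845} = - \frac{4932}{138629} + \frac{1}{61845 \left(-61 + i \sqrt{7}\right)}$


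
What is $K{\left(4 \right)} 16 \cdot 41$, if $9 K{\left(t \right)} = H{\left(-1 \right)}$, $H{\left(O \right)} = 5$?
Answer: $\frac{3280}{9} \approx 364.44$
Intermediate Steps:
$K{\left(t \right)} = \frac{5}{9}$ ($K{\left(t \right)} = \frac{1}{9} \cdot 5 = \frac{5}{9}$)
$K{\left(4 \right)} 16 \cdot 41 = \frac{5}{9} \cdot 16 \cdot 41 = \frac{80}{9} \cdot 41 = \frac{3280}{9}$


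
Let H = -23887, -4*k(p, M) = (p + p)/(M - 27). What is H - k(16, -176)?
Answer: -4849069/203 ≈ -23887.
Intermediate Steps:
k(p, M) = -p/(2*(-27 + M)) (k(p, M) = -(p + p)/(4*(M - 27)) = -2*p/(4*(-27 + M)) = -p/(2*(-27 + M)))
H - k(16, -176) = -23887 - (-1)*16/(-54 + 2*(-176)) = -23887 - (-1)*16/(-54 - 352) = -23887 - (-1)*16/(-406) = -23887 - (-1)*16*(-1)/406 = -23887 - 1*8/203 = -23887 - 8/203 = -4849069/203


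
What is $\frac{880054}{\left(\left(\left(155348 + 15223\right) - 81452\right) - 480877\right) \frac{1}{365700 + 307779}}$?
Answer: $- \frac{98782981311}{65293} \approx -1.5129 \cdot 10^{6}$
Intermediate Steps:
$\frac{880054}{\left(\left(\left(155348 + 15223\right) - 81452\right) - 480877\right) \frac{1}{365700 + 307779}} = \frac{880054}{\left(\left(170571 - 81452\right) - 480877\right) \frac{1}{673479}} = \frac{880054}{\left(89119 - 480877\right) \frac{1}{673479}} = \frac{880054}{\left(-391758\right) \frac{1}{673479}} = \frac{880054}{- \frac{130586}{224493}} = 880054 \left(- \frac{224493}{130586}\right) = - \frac{98782981311}{65293}$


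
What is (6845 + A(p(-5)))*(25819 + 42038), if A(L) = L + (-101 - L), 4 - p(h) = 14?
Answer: 457627608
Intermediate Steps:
p(h) = -10 (p(h) = 4 - 1*14 = 4 - 14 = -10)
A(L) = -101
(6845 + A(p(-5)))*(25819 + 42038) = (6845 - 101)*(25819 + 42038) = 6744*67857 = 457627608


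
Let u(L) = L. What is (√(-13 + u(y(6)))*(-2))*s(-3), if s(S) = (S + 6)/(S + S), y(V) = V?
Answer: I*√7 ≈ 2.6458*I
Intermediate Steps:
s(S) = (6 + S)/(2*S) (s(S) = (6 + S)/((2*S)) = (6 + S)*(1/(2*S)) = (6 + S)/(2*S))
(√(-13 + u(y(6)))*(-2))*s(-3) = (√(-13 + 6)*(-2))*((½)*(6 - 3)/(-3)) = (√(-7)*(-2))*((½)*(-⅓)*3) = ((I*√7)*(-2))*(-½) = -2*I*√7*(-½) = I*√7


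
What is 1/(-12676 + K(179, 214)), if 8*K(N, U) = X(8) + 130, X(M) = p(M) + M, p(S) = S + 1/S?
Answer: -64/810095 ≈ -7.9003e-5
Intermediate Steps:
X(M) = 1/M + 2*M (X(M) = (M + 1/M) + M = 1/M + 2*M)
K(N, U) = 1169/64 (K(N, U) = ((1/8 + 2*8) + 130)/8 = ((⅛ + 16) + 130)/8 = (129/8 + 130)/8 = (⅛)*(1169/8) = 1169/64)
1/(-12676 + K(179, 214)) = 1/(-12676 + 1169/64) = 1/(-810095/64) = -64/810095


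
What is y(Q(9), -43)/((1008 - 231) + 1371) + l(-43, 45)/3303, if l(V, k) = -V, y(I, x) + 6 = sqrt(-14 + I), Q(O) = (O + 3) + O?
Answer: 12091/1182474 + sqrt(7)/2148 ≈ 0.011457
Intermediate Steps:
Q(O) = 3 + 2*O (Q(O) = (3 + O) + O = 3 + 2*O)
y(I, x) = -6 + sqrt(-14 + I)
y(Q(9), -43)/((1008 - 231) + 1371) + l(-43, 45)/3303 = (-6 + sqrt(-14 + (3 + 2*9)))/((1008 - 231) + 1371) - 1*(-43)/3303 = (-6 + sqrt(-14 + (3 + 18)))/(777 + 1371) + 43*(1/3303) = (-6 + sqrt(-14 + 21))/2148 + 43/3303 = (-6 + sqrt(7))*(1/2148) + 43/3303 = (-1/358 + sqrt(7)/2148) + 43/3303 = 12091/1182474 + sqrt(7)/2148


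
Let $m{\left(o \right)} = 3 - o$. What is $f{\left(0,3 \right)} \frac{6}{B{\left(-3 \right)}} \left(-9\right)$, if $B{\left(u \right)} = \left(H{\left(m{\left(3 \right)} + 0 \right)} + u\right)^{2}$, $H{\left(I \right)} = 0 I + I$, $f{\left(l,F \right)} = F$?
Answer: $-18$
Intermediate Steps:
$H{\left(I \right)} = I$ ($H{\left(I \right)} = 0 + I = I$)
$B{\left(u \right)} = u^{2}$ ($B{\left(u \right)} = \left(\left(\left(3 - 3\right) + 0\right) + u\right)^{2} = \left(\left(0 + 0\right) + u\right)^{2} = \left(0 + u\right)^{2} = u^{2}$)
$f{\left(0,3 \right)} \frac{6}{B{\left(-3 \right)}} \left(-9\right) = 3 \frac{6}{\left(-3\right)^{2}} \left(-9\right) = 3 \cdot \frac{6}{9} \left(-9\right) = 3 \cdot 6 \cdot \frac{1}{9} \left(-9\right) = 3 \cdot \frac{2}{3} \left(-9\right) = 2 \left(-9\right) = -18$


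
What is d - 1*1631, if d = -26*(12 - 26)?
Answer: -1267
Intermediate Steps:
d = 364 (d = -26*(-14) = 364)
d - 1*1631 = 364 - 1*1631 = 364 - 1631 = -1267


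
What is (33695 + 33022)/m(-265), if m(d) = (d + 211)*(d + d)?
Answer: 2471/1060 ≈ 2.3311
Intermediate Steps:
m(d) = 2*d*(211 + d) (m(d) = (211 + d)*(2*d) = 2*d*(211 + d))
(33695 + 33022)/m(-265) = (33695 + 33022)/((2*(-265)*(211 - 265))) = 66717/((2*(-265)*(-54))) = 66717/28620 = 66717*(1/28620) = 2471/1060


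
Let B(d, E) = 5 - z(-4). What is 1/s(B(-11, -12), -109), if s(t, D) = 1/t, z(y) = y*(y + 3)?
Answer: 1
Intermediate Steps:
z(y) = y*(3 + y)
B(d, E) = 1 (B(d, E) = 5 - (-4)*(3 - 4) = 5 - (-4)*(-1) = 5 - 1*4 = 5 - 4 = 1)
1/s(B(-11, -12), -109) = 1/(1/1) = 1/1 = 1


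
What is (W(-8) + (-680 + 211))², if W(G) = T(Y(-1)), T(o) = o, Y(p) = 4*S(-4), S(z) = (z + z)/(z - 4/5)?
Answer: 1923769/9 ≈ 2.1375e+5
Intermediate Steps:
S(z) = 2*z/(-⅘ + z) (S(z) = (2*z)/(z - 4*⅕) = (2*z)/(z - ⅘) = (2*z)/(-⅘ + z) = 2*z/(-⅘ + z))
Y(p) = 20/3 (Y(p) = 4*(10*(-4)/(-4 + 5*(-4))) = 4*(10*(-4)/(-4 - 20)) = 4*(10*(-4)/(-24)) = 4*(10*(-4)*(-1/24)) = 4*(5/3) = 20/3)
W(G) = 20/3
(W(-8) + (-680 + 211))² = (20/3 + (-680 + 211))² = (20/3 - 469)² = (-1387/3)² = 1923769/9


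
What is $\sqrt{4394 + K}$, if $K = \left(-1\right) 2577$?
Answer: $\sqrt{1817} \approx 42.626$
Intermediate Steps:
$K = -2577$
$\sqrt{4394 + K} = \sqrt{4394 - 2577} = \sqrt{1817}$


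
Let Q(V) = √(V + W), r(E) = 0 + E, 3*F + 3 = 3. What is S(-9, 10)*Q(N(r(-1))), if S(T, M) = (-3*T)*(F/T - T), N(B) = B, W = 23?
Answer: 243*√22 ≈ 1139.8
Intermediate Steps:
F = 0 (F = -1 + (⅓)*3 = -1 + 1 = 0)
r(E) = E
Q(V) = √(23 + V) (Q(V) = √(V + 23) = √(23 + V))
S(T, M) = 3*T² (S(T, M) = (-3*T)*(0/T - T) = (-3*T)*(0 - T) = (-3*T)*(-T) = 3*T²)
S(-9, 10)*Q(N(r(-1))) = (3*(-9)²)*√(23 - 1) = (3*81)*√22 = 243*√22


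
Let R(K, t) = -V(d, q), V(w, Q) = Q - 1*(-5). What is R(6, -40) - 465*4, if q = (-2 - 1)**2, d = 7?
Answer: -1874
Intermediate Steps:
q = 9 (q = (-3)**2 = 9)
V(w, Q) = 5 + Q (V(w, Q) = Q + 5 = 5 + Q)
R(K, t) = -14 (R(K, t) = -(5 + 9) = -1*14 = -14)
R(6, -40) - 465*4 = -14 - 465*4 = -14 - 1*1860 = -14 - 1860 = -1874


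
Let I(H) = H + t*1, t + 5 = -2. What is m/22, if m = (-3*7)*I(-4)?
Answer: 21/2 ≈ 10.500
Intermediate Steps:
t = -7 (t = -5 - 2 = -7)
I(H) = -7 + H (I(H) = H - 7*1 = H - 7 = -7 + H)
m = 231 (m = (-3*7)*(-7 - 4) = -21*(-11) = 231)
m/22 = 231/22 = 231*(1/22) = 21/2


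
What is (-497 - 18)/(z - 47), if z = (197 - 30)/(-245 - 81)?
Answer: 167890/15489 ≈ 10.839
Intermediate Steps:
z = -167/326 (z = 167/(-326) = 167*(-1/326) = -167/326 ≈ -0.51227)
(-497 - 18)/(z - 47) = (-497 - 18)/(-167/326 - 47) = -515/(-15489/326) = -515*(-326/15489) = 167890/15489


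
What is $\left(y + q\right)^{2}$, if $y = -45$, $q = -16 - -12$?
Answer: $2401$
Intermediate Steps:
$q = -4$ ($q = -16 + 12 = -4$)
$\left(y + q\right)^{2} = \left(-45 - 4\right)^{2} = \left(-49\right)^{2} = 2401$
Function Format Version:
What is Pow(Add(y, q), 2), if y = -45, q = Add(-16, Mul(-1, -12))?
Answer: 2401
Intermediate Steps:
q = -4 (q = Add(-16, 12) = -4)
Pow(Add(y, q), 2) = Pow(Add(-45, -4), 2) = Pow(-49, 2) = 2401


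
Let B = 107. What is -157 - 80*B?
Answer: -8717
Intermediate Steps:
-157 - 80*B = -157 - 80*107 = -157 - 8560 = -8717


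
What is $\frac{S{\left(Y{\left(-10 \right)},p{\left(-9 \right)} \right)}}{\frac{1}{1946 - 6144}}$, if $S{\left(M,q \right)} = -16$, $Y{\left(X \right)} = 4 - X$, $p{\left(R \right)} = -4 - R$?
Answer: $67168$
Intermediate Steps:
$\frac{S{\left(Y{\left(-10 \right)},p{\left(-9 \right)} \right)}}{\frac{1}{1946 - 6144}} = - \frac{16}{\frac{1}{1946 - 6144}} = - \frac{16}{\frac{1}{-4198}} = - \frac{16}{- \frac{1}{4198}} = \left(-16\right) \left(-4198\right) = 67168$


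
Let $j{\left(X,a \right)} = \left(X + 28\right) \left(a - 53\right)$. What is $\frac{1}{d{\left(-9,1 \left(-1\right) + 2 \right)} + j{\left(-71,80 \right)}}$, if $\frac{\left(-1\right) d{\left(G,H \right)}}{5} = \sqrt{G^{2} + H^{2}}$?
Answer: $- \frac{1161}{1345871} + \frac{5 \sqrt{82}}{1345871} \approx -0.000829$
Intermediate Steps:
$j{\left(X,a \right)} = \left(-53 + a\right) \left(28 + X\right)$ ($j{\left(X,a \right)} = \left(28 + X\right) \left(-53 + a\right) = \left(-53 + a\right) \left(28 + X\right)$)
$d{\left(G,H \right)} = - 5 \sqrt{G^{2} + H^{2}}$
$\frac{1}{d{\left(-9,1 \left(-1\right) + 2 \right)} + j{\left(-71,80 \right)}} = \frac{1}{- 5 \sqrt{\left(-9\right)^{2} + \left(1 \left(-1\right) + 2\right)^{2}} - 1161} = \frac{1}{- 5 \sqrt{81 + \left(-1 + 2\right)^{2}} + \left(-1484 + 3763 + 2240 - 5680\right)} = \frac{1}{- 5 \sqrt{81 + 1^{2}} - 1161} = \frac{1}{- 5 \sqrt{81 + 1} - 1161} = \frac{1}{- 5 \sqrt{82} - 1161} = \frac{1}{-1161 - 5 \sqrt{82}}$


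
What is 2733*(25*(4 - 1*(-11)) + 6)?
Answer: 1041273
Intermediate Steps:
2733*(25*(4 - 1*(-11)) + 6) = 2733*(25*(4 + 11) + 6) = 2733*(25*15 + 6) = 2733*(375 + 6) = 2733*381 = 1041273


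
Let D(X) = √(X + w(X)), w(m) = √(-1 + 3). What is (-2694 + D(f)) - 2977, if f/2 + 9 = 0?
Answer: -5671 + I*√(18 - √2) ≈ -5671.0 + 4.0726*I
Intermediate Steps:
f = -18 (f = -18 + 2*0 = -18 + 0 = -18)
w(m) = √2
D(X) = √(X + √2)
(-2694 + D(f)) - 2977 = (-2694 + √(-18 + √2)) - 2977 = -5671 + √(-18 + √2)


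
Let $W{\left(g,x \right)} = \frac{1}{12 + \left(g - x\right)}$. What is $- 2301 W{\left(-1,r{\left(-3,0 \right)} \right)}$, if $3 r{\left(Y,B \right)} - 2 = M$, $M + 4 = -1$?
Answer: $- \frac{767}{4} \approx -191.75$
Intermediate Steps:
$M = -5$ ($M = -4 - 1 = -5$)
$r{\left(Y,B \right)} = -1$ ($r{\left(Y,B \right)} = \frac{2}{3} + \frac{1}{3} \left(-5\right) = \frac{2}{3} - \frac{5}{3} = -1$)
$W{\left(g,x \right)} = \frac{1}{12 + g - x}$
$- 2301 W{\left(-1,r{\left(-3,0 \right)} \right)} = - \frac{2301}{12 - 1 - -1} = - \frac{2301}{12 - 1 + 1} = - \frac{2301}{12} = \left(-2301\right) \frac{1}{12} = - \frac{767}{4}$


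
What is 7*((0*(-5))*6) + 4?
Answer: 4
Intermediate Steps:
7*((0*(-5))*6) + 4 = 7*(0*6) + 4 = 7*0 + 4 = 0 + 4 = 4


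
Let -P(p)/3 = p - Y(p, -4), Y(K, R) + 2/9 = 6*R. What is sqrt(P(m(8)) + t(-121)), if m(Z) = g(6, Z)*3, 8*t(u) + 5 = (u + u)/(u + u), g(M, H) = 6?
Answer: I*sqrt(4578)/6 ≈ 11.277*I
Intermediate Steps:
Y(K, R) = -2/9 + 6*R
t(u) = -1/2 (t(u) = -5/8 + ((u + u)/(u + u))/8 = -5/8 + ((2*u)/((2*u)))/8 = -5/8 + ((2*u)*(1/(2*u)))/8 = -5/8 + (1/8)*1 = -5/8 + 1/8 = -1/2)
m(Z) = 18 (m(Z) = 6*3 = 18)
P(p) = -218/3 - 3*p (P(p) = -3*(p - (-2/9 + 6*(-4))) = -3*(p - (-2/9 - 24)) = -3*(p - 1*(-218/9)) = -3*(p + 218/9) = -3*(218/9 + p) = -218/3 - 3*p)
sqrt(P(m(8)) + t(-121)) = sqrt((-218/3 - 3*18) - 1/2) = sqrt((-218/3 - 54) - 1/2) = sqrt(-380/3 - 1/2) = sqrt(-763/6) = I*sqrt(4578)/6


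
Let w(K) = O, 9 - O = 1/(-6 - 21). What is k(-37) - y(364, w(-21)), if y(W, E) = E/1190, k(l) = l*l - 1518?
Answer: -2393807/16065 ≈ -149.01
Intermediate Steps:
k(l) = -1518 + l² (k(l) = l² - 1518 = -1518 + l²)
O = 244/27 (O = 9 - 1/(-6 - 21) = 9 - 1/(-27) = 9 - 1*(-1/27) = 9 + 1/27 = 244/27 ≈ 9.0370)
w(K) = 244/27
y(W, E) = E/1190 (y(W, E) = E*(1/1190) = E/1190)
k(-37) - y(364, w(-21)) = (-1518 + (-37)²) - 244/(1190*27) = (-1518 + 1369) - 1*122/16065 = -149 - 122/16065 = -2393807/16065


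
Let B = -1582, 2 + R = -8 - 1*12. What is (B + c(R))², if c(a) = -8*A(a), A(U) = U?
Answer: 1976836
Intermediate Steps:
R = -22 (R = -2 + (-8 - 1*12) = -2 + (-8 - 12) = -2 - 20 = -22)
c(a) = -8*a
(B + c(R))² = (-1582 - 8*(-22))² = (-1582 + 176)² = (-1406)² = 1976836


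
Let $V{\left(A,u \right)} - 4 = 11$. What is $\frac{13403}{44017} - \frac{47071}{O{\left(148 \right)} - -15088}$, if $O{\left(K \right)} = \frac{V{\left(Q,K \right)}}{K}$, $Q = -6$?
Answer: $- \frac{276715360919}{98291677663} \approx -2.8152$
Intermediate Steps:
$V{\left(A,u \right)} = 15$ ($V{\left(A,u \right)} = 4 + 11 = 15$)
$O{\left(K \right)} = \frac{15}{K}$
$\frac{13403}{44017} - \frac{47071}{O{\left(148 \right)} - -15088} = \frac{13403}{44017} - \frac{47071}{\frac{15}{148} - -15088} = 13403 \cdot \frac{1}{44017} - \frac{47071}{15 \cdot \frac{1}{148} + 15088} = \frac{13403}{44017} - \frac{47071}{\frac{15}{148} + 15088} = \frac{13403}{44017} - \frac{47071}{\frac{2233039}{148}} = \frac{13403}{44017} - \frac{6966508}{2233039} = - \frac{276715360919}{98291677663}$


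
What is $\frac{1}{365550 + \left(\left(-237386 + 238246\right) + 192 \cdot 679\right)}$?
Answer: $\frac{1}{496778} \approx 2.013 \cdot 10^{-6}$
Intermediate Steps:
$\frac{1}{365550 + \left(\left(-237386 + 238246\right) + 192 \cdot 679\right)} = \frac{1}{365550 + \left(860 + 130368\right)} = \frac{1}{365550 + 131228} = \frac{1}{496778}$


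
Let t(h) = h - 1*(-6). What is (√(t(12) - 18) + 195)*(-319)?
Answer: -62205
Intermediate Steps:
t(h) = 6 + h (t(h) = h + 6 = 6 + h)
(√(t(12) - 18) + 195)*(-319) = (√((6 + 12) - 18) + 195)*(-319) = (√(18 - 18) + 195)*(-319) = (√0 + 195)*(-319) = (0 + 195)*(-319) = 195*(-319) = -62205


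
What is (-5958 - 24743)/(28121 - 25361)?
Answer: -30701/2760 ≈ -11.124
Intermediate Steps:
(-5958 - 24743)/(28121 - 25361) = -30701/2760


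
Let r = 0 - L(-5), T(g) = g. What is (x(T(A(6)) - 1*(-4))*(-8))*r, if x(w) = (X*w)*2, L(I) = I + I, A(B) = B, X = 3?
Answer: -4800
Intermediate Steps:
L(I) = 2*I
r = 10 (r = 0 - 2*(-5) = 0 - 1*(-10) = 0 + 10 = 10)
x(w) = 6*w (x(w) = (3*w)*2 = 6*w)
(x(T(A(6)) - 1*(-4))*(-8))*r = ((6*(6 - 1*(-4)))*(-8))*10 = ((6*(6 + 4))*(-8))*10 = ((6*10)*(-8))*10 = (60*(-8))*10 = -480*10 = -4800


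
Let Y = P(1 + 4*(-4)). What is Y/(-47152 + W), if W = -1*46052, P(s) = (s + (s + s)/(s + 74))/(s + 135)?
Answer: 61/43992288 ≈ 1.3866e-6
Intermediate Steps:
P(s) = (s + 2*s/(74 + s))/(135 + s) (P(s) = (s + (2*s)/(74 + s))/(135 + s) = (s + 2*s/(74 + s))/(135 + s))
W = -46052
Y = -61/472 (Y = (1 + 4*(-4))*(76 + (1 + 4*(-4)))/(9990 + (1 + 4*(-4))² + 209*(1 + 4*(-4))) = (1 - 16)*(76 + (1 - 16))/(9990 + (1 - 16)² + 209*(1 - 16)) = -15*(76 - 15)/(9990 + (-15)² + 209*(-15)) = -15*61/(9990 + 225 - 3135) = -15*61/7080 = -15*1/7080*61 = -61/472 ≈ -0.12924)
Y/(-47152 + W) = -61/(472*(-47152 - 46052)) = -61/472/(-93204) = -61/472*(-1/93204) = 61/43992288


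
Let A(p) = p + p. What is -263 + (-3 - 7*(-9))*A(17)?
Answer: 1777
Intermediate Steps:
A(p) = 2*p
-263 + (-3 - 7*(-9))*A(17) = -263 + (-3 - 7*(-9))*(2*17) = -263 + (-3 + 63)*34 = -263 + 60*34 = -263 + 2040 = 1777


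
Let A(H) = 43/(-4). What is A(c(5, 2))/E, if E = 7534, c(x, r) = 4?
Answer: -43/30136 ≈ -0.0014269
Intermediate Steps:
A(H) = -43/4 (A(H) = 43*(-¼) = -43/4)
A(c(5, 2))/E = -43/4/7534 = -43/4*1/7534 = -43/30136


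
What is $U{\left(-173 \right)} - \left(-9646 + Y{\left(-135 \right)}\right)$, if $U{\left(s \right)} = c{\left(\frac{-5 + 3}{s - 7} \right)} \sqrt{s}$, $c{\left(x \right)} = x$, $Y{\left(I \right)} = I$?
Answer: $9781 + \frac{i \sqrt{173}}{90} \approx 9781.0 + 0.14614 i$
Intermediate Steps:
$U{\left(s \right)} = - \frac{2 \sqrt{s}}{-7 + s}$ ($U{\left(s \right)} = \frac{-5 + 3}{s - 7} \sqrt{s} = - \frac{2}{-7 + s} \sqrt{s} = - \frac{2 \sqrt{s}}{-7 + s}$)
$U{\left(-173 \right)} - \left(-9646 + Y{\left(-135 \right)}\right) = - \frac{2 \sqrt{-173}}{-7 - 173} + \left(9646 - -135\right) = - \frac{2 i \sqrt{173}}{-180} + \left(9646 + 135\right) = \left(-2\right) i \sqrt{173} \left(- \frac{1}{180}\right) + 9781 = \frac{i \sqrt{173}}{90} + 9781 = 9781 + \frac{i \sqrt{173}}{90}$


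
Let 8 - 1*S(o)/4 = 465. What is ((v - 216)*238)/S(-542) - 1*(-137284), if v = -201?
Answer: 125527199/914 ≈ 1.3734e+5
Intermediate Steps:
S(o) = -1828 (S(o) = 32 - 4*465 = 32 - 1860 = -1828)
((v - 216)*238)/S(-542) - 1*(-137284) = ((-201 - 216)*238)/(-1828) - 1*(-137284) = -417*238*(-1/1828) + 137284 = -99246*(-1/1828) + 137284 = 49623/914 + 137284 = 125527199/914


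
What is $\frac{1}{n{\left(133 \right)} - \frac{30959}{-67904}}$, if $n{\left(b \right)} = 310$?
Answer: $\frac{67904}{21081199} \approx 0.0032211$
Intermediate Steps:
$\frac{1}{n{\left(133 \right)} - \frac{30959}{-67904}} = \frac{1}{310 - \frac{30959}{-67904}} = \frac{1}{310 - - \frac{30959}{67904}} = \frac{1}{310 + \frac{30959}{67904}} = \frac{1}{\frac{21081199}{67904}} = \frac{67904}{21081199}$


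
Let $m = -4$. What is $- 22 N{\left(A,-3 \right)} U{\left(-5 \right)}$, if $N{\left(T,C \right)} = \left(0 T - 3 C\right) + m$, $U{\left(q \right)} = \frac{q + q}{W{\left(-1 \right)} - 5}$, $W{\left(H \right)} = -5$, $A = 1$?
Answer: $-110$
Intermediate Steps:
$U{\left(q \right)} = - \frac{q}{5}$ ($U{\left(q \right)} = \frac{q + q}{-5 - 5} = \frac{2 q}{-10} = 2 q \left(- \frac{1}{10}\right) = - \frac{q}{5}$)
$N{\left(T,C \right)} = -4 - 3 C$ ($N{\left(T,C \right)} = \left(0 T - 3 C\right) - 4 = \left(0 - 3 C\right) - 4 = - 3 C - 4 = -4 - 3 C$)
$- 22 N{\left(A,-3 \right)} U{\left(-5 \right)} = - 22 \left(-4 - -9\right) \left(\left(- \frac{1}{5}\right) \left(-5\right)\right) = - 22 \left(-4 + 9\right) 1 = \left(-22\right) 5 \cdot 1 = \left(-110\right) 1 = -110$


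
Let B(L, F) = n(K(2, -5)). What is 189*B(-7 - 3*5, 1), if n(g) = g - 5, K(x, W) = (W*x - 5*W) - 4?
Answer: 1134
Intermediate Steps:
K(x, W) = -4 - 5*W + W*x (K(x, W) = (-5*W + W*x) - 4 = -4 - 5*W + W*x)
n(g) = -5 + g
B(L, F) = 6 (B(L, F) = -5 + (-4 - 5*(-5) - 5*2) = -5 + (-4 + 25 - 10) = -5 + 11 = 6)
189*B(-7 - 3*5, 1) = 189*6 = 1134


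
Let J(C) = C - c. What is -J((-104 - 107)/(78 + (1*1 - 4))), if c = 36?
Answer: 2911/75 ≈ 38.813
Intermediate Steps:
J(C) = -36 + C (J(C) = C - 1*36 = C - 36 = -36 + C)
-J((-104 - 107)/(78 + (1*1 - 4))) = -(-36 + (-104 - 107)/(78 + (1*1 - 4))) = -(-36 - 211/(78 + (1 - 4))) = -(-36 - 211/(78 - 3)) = -(-36 - 211/75) = -1*(-2911/75) = 2911/75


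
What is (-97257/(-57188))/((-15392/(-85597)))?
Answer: 489700437/51778688 ≈ 9.4576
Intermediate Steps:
(-97257/(-57188))/((-15392/(-85597))) = (-97257*(-1/57188))/((-15392*(-1/85597))) = 5721/(3364*(15392/85597)) = (5721/3364)*(85597/15392) = 489700437/51778688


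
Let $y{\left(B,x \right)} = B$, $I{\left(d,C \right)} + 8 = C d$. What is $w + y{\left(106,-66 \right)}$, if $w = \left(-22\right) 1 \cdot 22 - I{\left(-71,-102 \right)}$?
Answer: $-7612$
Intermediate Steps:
$I{\left(d,C \right)} = -8 + C d$
$w = -7718$ ($w = \left(-22\right) 1 \cdot 22 - \left(-8 - -7242\right) = \left(-22\right) 22 - \left(-8 + 7242\right) = -484 - 7234 = -7718$)
$w + y{\left(106,-66 \right)} = -7718 + 106 = -7612$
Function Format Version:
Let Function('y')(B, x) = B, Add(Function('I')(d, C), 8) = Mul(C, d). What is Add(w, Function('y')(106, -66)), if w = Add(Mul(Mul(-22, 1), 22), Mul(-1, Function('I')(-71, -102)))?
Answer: -7612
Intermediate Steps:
Function('I')(d, C) = Add(-8, Mul(C, d))
w = -7718 (w = Add(Mul(Mul(-22, 1), 22), Mul(-1, Add(-8, Mul(-102, -71)))) = Add(Mul(-22, 22), Mul(-1, Add(-8, 7242))) = Add(-484, Mul(-1, 7234)) = Add(-484, -7234) = -7718)
Add(w, Function('y')(106, -66)) = Add(-7718, 106) = -7612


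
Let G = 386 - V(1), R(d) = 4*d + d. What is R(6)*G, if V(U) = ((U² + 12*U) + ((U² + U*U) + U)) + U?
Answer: 11070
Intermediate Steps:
R(d) = 5*d
V(U) = 3*U² + 14*U (V(U) = ((U² + 12*U) + ((U² + U²) + U)) + U = ((U² + 12*U) + (2*U² + U)) + U = ((U² + 12*U) + (U + 2*U²)) + U = (3*U² + 13*U) + U = 3*U² + 14*U)
G = 369 (G = 386 - (14 + 3*1) = 386 - (14 + 3) = 386 - 17 = 369)
R(6)*G = (5*6)*369 = 30*369 = 11070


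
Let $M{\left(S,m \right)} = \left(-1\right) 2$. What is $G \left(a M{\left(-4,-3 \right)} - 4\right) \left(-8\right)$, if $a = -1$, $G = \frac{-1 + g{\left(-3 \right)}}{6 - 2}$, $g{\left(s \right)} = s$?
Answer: $-16$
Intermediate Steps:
$M{\left(S,m \right)} = -2$
$G = -1$ ($G = \frac{-1 - 3}{6 - 2} = - \frac{4}{4} = \left(-4\right) \frac{1}{4} = -1$)
$G \left(a M{\left(-4,-3 \right)} - 4\right) \left(-8\right) = - (\left(-1\right) \left(-2\right) - 4) \left(-8\right) = - (2 - 4) \left(-8\right) = \left(-1\right) \left(-2\right) \left(-8\right) = 2 \left(-8\right) = -16$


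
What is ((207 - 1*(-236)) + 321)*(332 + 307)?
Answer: 488196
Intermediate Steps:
((207 - 1*(-236)) + 321)*(332 + 307) = ((207 + 236) + 321)*639 = (443 + 321)*639 = 764*639 = 488196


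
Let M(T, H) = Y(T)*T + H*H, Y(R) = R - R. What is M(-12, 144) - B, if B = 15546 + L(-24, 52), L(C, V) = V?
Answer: 5138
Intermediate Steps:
Y(R) = 0
B = 15598 (B = 15546 + 52 = 15598)
M(T, H) = H**2 (M(T, H) = 0*T + H*H = 0 + H**2 = H**2)
M(-12, 144) - B = 144**2 - 1*15598 = 20736 - 15598 = 5138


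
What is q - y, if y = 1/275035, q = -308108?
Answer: -84740483781/275035 ≈ -3.0811e+5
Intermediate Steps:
y = 1/275035 ≈ 3.6359e-6
q - y = -308108 - 1*1/275035 = -308108 - 1/275035 = -84740483781/275035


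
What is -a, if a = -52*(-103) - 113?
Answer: -5243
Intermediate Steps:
a = 5243 (a = 5356 - 113 = 5243)
-a = -1*5243 = -5243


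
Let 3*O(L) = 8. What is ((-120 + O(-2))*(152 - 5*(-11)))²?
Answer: 589906944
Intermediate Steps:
O(L) = 8/3 (O(L) = (⅓)*8 = 8/3)
((-120 + O(-2))*(152 - 5*(-11)))² = ((-120 + 8/3)*(152 - 5*(-11)))² = (-352*(152 + 55)/3)² = (-352/3*207)² = (-24288)² = 589906944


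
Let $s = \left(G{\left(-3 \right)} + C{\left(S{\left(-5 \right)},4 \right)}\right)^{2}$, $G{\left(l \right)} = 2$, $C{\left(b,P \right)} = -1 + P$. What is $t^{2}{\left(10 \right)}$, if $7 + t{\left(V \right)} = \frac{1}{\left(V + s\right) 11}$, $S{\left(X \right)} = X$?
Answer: $\frac{7257636}{148225} \approx 48.964$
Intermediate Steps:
$s = 25$ ($s = \left(2 + \left(-1 + 4\right)\right)^{2} = \left(2 + 3\right)^{2} = 5^{2} = 25$)
$t{\left(V \right)} = -7 + \frac{1}{11 \left(25 + V\right)}$ ($t{\left(V \right)} = -7 + \frac{1}{\left(V + 25\right) 11} = -7 + \frac{1}{25 + V} \frac{1}{11} = -7 + \frac{1}{11 \left(25 + V\right)}$)
$t^{2}{\left(10 \right)} = \left(\frac{-1924 - 770}{11 \left(25 + 10\right)}\right)^{2} = \left(\frac{-1924 - 770}{11 \cdot 35}\right)^{2} = \left(\frac{1}{11} \cdot \frac{1}{35} \left(-2694\right)\right)^{2} = \left(- \frac{2694}{385}\right)^{2} = \frac{7257636}{148225}$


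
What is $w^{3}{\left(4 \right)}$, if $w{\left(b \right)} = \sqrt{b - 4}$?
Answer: $0$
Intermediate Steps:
$w{\left(b \right)} = \sqrt{-4 + b}$
$w^{3}{\left(4 \right)} = \left(\sqrt{-4 + 4}\right)^{3} = \left(\sqrt{0}\right)^{3} = 0^{3} = 0$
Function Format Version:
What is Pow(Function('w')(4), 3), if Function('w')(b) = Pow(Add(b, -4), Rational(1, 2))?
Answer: 0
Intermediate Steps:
Function('w')(b) = Pow(Add(-4, b), Rational(1, 2))
Pow(Function('w')(4), 3) = Pow(Pow(Add(-4, 4), Rational(1, 2)), 3) = Pow(Pow(0, Rational(1, 2)), 3) = Pow(0, 3) = 0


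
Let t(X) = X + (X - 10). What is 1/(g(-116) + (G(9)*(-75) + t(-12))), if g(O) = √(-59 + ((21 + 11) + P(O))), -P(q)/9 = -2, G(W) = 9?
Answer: -709/502690 - 3*I/502690 ≈ -0.0014104 - 5.9679e-6*I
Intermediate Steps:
P(q) = 18 (P(q) = -9*(-2) = 18)
t(X) = -10 + 2*X (t(X) = X + (-10 + X) = -10 + 2*X)
g(O) = 3*I (g(O) = √(-59 + ((21 + 11) + 18)) = √(-59 + (32 + 18)) = √(-59 + 50) = √(-9) = 3*I)
1/(g(-116) + (G(9)*(-75) + t(-12))) = 1/(3*I + (9*(-75) + (-10 + 2*(-12)))) = 1/(3*I + (-675 + (-10 - 24))) = 1/(3*I + (-675 - 34)) = 1/(3*I - 709) = 1/(-709 + 3*I) = (-709 - 3*I)/502690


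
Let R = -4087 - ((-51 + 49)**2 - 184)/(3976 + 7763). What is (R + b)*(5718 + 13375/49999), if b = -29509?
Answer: -5369390236678688/27949441 ≈ -1.9211e+8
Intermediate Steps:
R = -15992371/3913 (R = -4087 - ((-2)**2 - 184)/11739 = -4087 - (4 - 184)/11739 = -4087 - (-180)/11739 = -4087 - 1*(-60/3913) = -4087 + 60/3913 = -15992371/3913 ≈ -4087.0)
(R + b)*(5718 + 13375/49999) = (-15992371/3913 - 29509)*(5718 + 13375/49999) = -131461088*(5718 + 13375*(1/49999))/3913 = -131461088*(5718 + 13375/49999)/3913 = -131461088/3913*285907657/49999 = -5369390236678688/27949441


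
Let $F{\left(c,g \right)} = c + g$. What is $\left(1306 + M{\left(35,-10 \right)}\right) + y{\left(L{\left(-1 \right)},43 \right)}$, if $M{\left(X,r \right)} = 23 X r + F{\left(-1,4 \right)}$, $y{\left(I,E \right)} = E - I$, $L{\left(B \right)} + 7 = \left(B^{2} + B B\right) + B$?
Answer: $-6692$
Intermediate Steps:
$L{\left(B \right)} = -7 + B + 2 B^{2}$ ($L{\left(B \right)} = -7 + \left(\left(B^{2} + B B\right) + B\right) = -7 + \left(\left(B^{2} + B^{2}\right) + B\right) = -7 + \left(2 B^{2} + B\right) = -7 + \left(B + 2 B^{2}\right) = -7 + B + 2 B^{2}$)
$M{\left(X,r \right)} = 3 + 23 X r$ ($M{\left(X,r \right)} = 23 X r + \left(-1 + 4\right) = 23 X r + 3 = 3 + 23 X r$)
$\left(1306 + M{\left(35,-10 \right)}\right) + y{\left(L{\left(-1 \right)},43 \right)} = \left(1306 + \left(3 + 23 \cdot 35 \left(-10\right)\right)\right) + \left(43 - \left(-7 - 1 + 2 \left(-1\right)^{2}\right)\right) = \left(1306 + \left(3 - 8050\right)\right) + \left(43 - \left(-7 - 1 + 2 \cdot 1\right)\right) = \left(1306 - 8047\right) + \left(43 - \left(-7 - 1 + 2\right)\right) = -6741 + \left(43 - -6\right) = -6741 + \left(43 + 6\right) = -6741 + 49 = -6692$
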